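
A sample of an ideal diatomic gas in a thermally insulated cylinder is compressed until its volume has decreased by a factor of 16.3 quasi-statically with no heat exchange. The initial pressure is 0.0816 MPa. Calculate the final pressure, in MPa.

P₂ ≈ 4.06 MPa

Adiabatic: P₁V₁^γ = P₂V₂^γ ⇒ P₂ = P₁ (V₁/V₂)^γ.
For a diatomic ideal gas γ = 7/5.
P₂ = 0.0816 × 16.3^(7/5) = 4.062 MPa.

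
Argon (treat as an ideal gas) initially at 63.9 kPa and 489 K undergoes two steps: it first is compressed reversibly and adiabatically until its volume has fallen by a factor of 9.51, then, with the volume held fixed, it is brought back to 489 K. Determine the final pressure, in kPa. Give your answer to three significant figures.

P₃ ≈ 608 kPa

For a monatomic ideal gas γ = 5/3.
Adiabatic step (PV^γ = const): P₂ = 63.9×9.51^(5/3) = 2728 kPa; T₂ = 489×9.51^(2/3) = 2195 K.
Isochoric: P₃ = P₂(T₃/T₂) = 2728 × (489/2195) = 607.7 kPa.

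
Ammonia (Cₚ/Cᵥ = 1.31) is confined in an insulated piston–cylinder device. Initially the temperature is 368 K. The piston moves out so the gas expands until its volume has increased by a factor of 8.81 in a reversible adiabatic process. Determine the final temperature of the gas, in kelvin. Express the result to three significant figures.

T₂ ≈ 187 K

For a reversible adiabat TV^(γ−1) is constant, so T₂ = T₁ (V₁/V₂)^(γ−1).
T₂ = 368 × (1/8.81)^(0.31) = 187.5 K.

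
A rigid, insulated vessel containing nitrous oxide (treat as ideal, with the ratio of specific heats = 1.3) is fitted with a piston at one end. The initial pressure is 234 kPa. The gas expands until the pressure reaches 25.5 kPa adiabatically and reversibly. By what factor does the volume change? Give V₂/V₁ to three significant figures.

From PV^γ = const, V₂/V₁ = (P₁/P₂)^(1/γ).
V₂/V₁ = (234/25.5)^(0.769) = 5.502.

V₂/V₁ ≈ 5.50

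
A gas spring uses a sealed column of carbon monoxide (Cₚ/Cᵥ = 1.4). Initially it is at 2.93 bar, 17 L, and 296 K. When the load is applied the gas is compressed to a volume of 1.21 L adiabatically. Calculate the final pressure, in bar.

P₂ ≈ 118 bar

Since PV^γ is constant along a reversible adiabat, P₂ = P₁ (V₁/V₂)^γ.
P₂ = 2.93 × (17/1.21)^(1.4) = 118.5 bar.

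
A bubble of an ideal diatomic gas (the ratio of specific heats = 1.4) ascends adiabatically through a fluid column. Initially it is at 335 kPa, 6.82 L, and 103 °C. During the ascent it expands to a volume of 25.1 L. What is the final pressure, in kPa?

Adiabatic: P₁V₁^γ = P₂V₂^γ ⇒ P₂ = P₁ (V₁/V₂)^γ.
P₂ = 335 × (6.82/25.1)^(1.4) = 54.05 kPa.

P₂ ≈ 54.1 kPa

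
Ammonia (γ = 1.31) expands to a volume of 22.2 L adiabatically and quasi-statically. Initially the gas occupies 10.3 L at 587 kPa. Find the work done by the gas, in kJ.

W ≈ 4.13 kJ

P₂ = P₁(V₁/V₂)^γ = 587×(10.3/22.2)^(1.31) = 214.7 kPa.
For a reversible adiabat, W_by_gas = (P₁V₁ − P₂V₂)/(γ−1).
W_by = (587000×0.0103 − 214700×0.0222) / (0.31) = 4132 J.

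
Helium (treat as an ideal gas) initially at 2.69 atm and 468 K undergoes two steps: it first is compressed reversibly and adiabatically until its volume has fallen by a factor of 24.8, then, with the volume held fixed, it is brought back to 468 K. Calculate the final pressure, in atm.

P₃ ≈ 66.7 atm

For a monatomic ideal gas γ = 5/3.
Adiabatic step (PV^γ = const): P₂ = 2.69×24.8^(5/3) = 567.3 atm; T₂ = 468×24.8^(2/3) = 3980 K.
Isochoric: P₃ = P₂(T₃/T₂) = 567.3 × (468/3980) = 66.71 atm.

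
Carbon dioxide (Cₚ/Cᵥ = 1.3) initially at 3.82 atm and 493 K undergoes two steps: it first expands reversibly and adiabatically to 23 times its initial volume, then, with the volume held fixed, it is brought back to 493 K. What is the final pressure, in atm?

P₃ ≈ 0.166 atm

Adiabatic step (PV^γ = const): P₂ = 3.82×(1/23)^(1.3) = 0.06484 atm; T₂ = 493×(1/23)^(0.3) = 192.5 K.
Isochoric: P₃ = P₂(T₃/T₂) = 0.06484 × (493/192.5) = 0.1661 atm.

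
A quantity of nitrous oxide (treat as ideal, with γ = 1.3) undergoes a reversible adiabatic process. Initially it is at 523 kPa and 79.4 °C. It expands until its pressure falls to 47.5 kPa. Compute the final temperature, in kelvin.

T₂ ≈ 203 K

Along an adiabat T P^((1−γ)/γ) is constant, so T₂ = T₁ (P₂/P₁)^((γ−1)/γ).
T₁ = 79.4 °C = 352.5 K.
T₂ = 352.5 × (47.5/523)^(0.231) = 202.7 K.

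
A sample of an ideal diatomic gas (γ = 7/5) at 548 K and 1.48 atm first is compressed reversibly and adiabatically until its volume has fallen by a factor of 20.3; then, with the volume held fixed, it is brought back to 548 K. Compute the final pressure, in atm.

P₃ ≈ 30.0 atm

Adiabatic step (PV^γ = const): P₂ = 1.48×20.3^(7/5) = 100.2 atm; T₂ = 548×20.3^(2/5) = 1827 K.
Isochoric: P₃ = P₂(T₃/T₂) = 100.2 × (548/1827) = 30.04 atm.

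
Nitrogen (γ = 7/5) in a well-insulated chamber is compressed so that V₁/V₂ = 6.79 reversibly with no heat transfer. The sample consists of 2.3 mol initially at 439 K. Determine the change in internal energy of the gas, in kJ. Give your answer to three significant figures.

For a reversible adiabat TV^(γ−1) is constant, so T₂ = T₁ (V₁/V₂)^(γ−1).
T₂ = 439 × 6.79^(2/5) = 944.5 K.
Q = 0, so ΔU = W_on_gas = nCᵥΔT with Cᵥ = R/(γ−1) = 20.79 J/(mol·K).
ΔU = 2.3 × 20.79 × (944.5 − 439) = 24170 J.

ΔU ≈ 24.2 kJ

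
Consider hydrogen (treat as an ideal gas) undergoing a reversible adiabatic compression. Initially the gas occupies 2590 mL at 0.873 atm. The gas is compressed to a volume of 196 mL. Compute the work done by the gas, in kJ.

W ≈ -1.04 kJ

γ = 7/5 for a diatomic ideal gas.
P₂ = P₁(V₁/V₂)^γ = 0.873×(2590/196)^(7/5) = 32.39 atm.
For a reversible adiabat, W_by_gas = (P₁V₁ − P₂V₂)/(γ−1).
W_by = (88460×0.00259 − 3.282×10^6×0.000196) / (2/5) = -1036 J.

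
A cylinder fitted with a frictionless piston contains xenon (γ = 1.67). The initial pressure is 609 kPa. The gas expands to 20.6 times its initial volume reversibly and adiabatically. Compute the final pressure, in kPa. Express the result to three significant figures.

P₂ ≈ 3.89 kPa

Adiabatic: P₁V₁^γ = P₂V₂^γ ⇒ P₂ = P₁ (V₁/V₂)^γ.
P₂ = 609 × (1/20.6)^(1.67) = 3.895 kPa.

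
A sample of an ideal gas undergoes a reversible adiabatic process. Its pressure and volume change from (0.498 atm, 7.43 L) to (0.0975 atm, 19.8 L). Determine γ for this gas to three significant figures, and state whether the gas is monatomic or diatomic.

γ ≈ 1.66; monatomic

PV^γ = const ⇒ γ = ln(P₂/P₁) / ln(V₁/V₂).
γ = ln(0.0975/0.498) / ln(7.43/19.8) = 1.664.
γ ≈ 1.66 is close to 5/3, so the gas is monatomic.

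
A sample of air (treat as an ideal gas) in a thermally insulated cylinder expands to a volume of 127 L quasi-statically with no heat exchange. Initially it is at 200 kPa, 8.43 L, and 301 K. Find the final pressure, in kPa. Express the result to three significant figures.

P₂ ≈ 4.49 kPa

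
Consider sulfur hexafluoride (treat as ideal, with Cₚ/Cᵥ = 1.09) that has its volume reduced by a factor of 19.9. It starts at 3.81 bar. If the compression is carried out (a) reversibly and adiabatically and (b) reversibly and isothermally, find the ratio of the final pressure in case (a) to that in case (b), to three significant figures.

P_adiabatic / P_isothermal ≈ 1.31

Isothermal: P_b = P₁(V₁/V₂) = 3.81×19.9.
Adiabatic: P_a = P₁(V₁/V₂)^γ = 3.81×19.9^(1.09).
P_a/P_b = (V₁/V₂)^(γ−1) = 19.9^(0.09) = 1.309.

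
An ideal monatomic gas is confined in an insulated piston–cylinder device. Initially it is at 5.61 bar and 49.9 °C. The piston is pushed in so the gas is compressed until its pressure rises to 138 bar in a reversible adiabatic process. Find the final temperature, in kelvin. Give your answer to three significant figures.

Along an adiabat T P^((1−γ)/γ) is constant, so T₂ = T₁ (P₂/P₁)^((γ−1)/γ).
For a monatomic ideal gas γ = 5/3, so (γ−1)/γ = 2/5.
T₁ = 49.9 °C = 323 K.
T₂ = 323 × (138/5.61)^(2/5) = 1163 K.

T₂ ≈ 1160 K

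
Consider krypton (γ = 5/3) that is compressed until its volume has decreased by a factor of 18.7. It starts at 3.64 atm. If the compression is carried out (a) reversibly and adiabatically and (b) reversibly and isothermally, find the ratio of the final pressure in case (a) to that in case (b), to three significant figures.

Isothermal: P_b = P₁(V₁/V₂) = 3.64×18.7.
Adiabatic: P_a = P₁(V₁/V₂)^γ = 3.64×18.7^(5/3).
P_a/P_b = (V₁/V₂)^(γ−1) = 18.7^(2/3) = 7.045.

P_adiabatic / P_isothermal ≈ 7.05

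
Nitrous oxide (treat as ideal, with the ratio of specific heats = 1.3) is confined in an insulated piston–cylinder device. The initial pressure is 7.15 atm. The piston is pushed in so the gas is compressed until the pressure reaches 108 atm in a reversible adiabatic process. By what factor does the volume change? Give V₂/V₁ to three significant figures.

From PV^γ = const, V₂/V₁ = (P₁/P₂)^(1/γ).
V₂/V₁ = (7.15/108)^(0.769) = 0.1239.

V₂/V₁ ≈ 0.124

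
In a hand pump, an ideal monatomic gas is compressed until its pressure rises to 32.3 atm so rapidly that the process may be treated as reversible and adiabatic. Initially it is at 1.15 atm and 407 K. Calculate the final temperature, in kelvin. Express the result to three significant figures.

T₂ ≈ 1550 K

Along an adiabat T P^((1−γ)/γ) is constant, so T₂ = T₁ (P₂/P₁)^((γ−1)/γ).
For a monatomic ideal gas γ = 5/3, so (γ−1)/γ = 2/5.
T₂ = 407 × (32.3/1.15)^(2/5) = 1545 K.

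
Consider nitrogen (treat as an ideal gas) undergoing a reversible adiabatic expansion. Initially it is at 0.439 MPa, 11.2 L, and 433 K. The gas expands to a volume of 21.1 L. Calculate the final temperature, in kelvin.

T₂ ≈ 336 K

Adiabatic: T₁V₁^(γ−1) = T₂V₂^(γ−1) ⇒ T₂ = T₁ (V₁/V₂)^(γ−1).
γ = 7/5 for a diatomic ideal gas.
T₂ = 433 × (11.2/21.1)^(2/5) = 336.1 K.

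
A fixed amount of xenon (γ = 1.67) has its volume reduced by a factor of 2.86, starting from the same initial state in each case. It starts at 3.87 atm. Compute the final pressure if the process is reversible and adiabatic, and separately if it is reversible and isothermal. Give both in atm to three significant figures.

adiabatic: 22.4 atm; isothermal: 11.1 atm

Isothermal: P₂ = P₁(V₁/V₂) = 3.87×2.86 = 11.07 atm.
Adiabatic: P₂ = P₁(V₁/V₂)^γ = 3.87×2.86^(1.67) = 22.38 atm.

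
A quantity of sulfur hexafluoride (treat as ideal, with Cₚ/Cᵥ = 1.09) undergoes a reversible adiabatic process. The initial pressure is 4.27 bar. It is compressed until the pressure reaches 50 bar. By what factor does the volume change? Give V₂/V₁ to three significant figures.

From PV^γ = const, V₂/V₁ = (P₁/P₂)^(1/γ).
V₂/V₁ = (4.27/50)^(0.917) = 0.1046.

V₂/V₁ ≈ 0.105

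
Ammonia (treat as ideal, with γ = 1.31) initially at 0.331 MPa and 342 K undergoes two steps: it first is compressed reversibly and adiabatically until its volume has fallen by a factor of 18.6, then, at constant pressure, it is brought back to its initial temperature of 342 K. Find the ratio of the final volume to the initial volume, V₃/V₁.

V₃/V₁ ≈ 0.0217

Adiabatic step: V₂/V₁ = 0.05376; T₂ = T₁·18.6^(0.31) = 846.4 K.
Isobaric step: V₃/V₂ = T₃/T₂ = 342/846.4.
V₃/V₁ = (V₂/V₁)(V₃/V₂) = 0.05376 × (342/846.4) = 0.02172.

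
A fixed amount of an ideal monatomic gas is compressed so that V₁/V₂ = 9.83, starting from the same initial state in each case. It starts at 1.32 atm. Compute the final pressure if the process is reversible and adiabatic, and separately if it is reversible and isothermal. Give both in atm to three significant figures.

adiabatic: 59.5 atm; isothermal: 13.0 atm

For a monatomic ideal gas γ = 5/3.
Isothermal: P₂ = P₁(V₁/V₂) = 1.32×9.83 = 12.98 atm.
Adiabatic: P₂ = P₁(V₁/V₂)^γ = 1.32×9.83^(5/3) = 59.54 atm.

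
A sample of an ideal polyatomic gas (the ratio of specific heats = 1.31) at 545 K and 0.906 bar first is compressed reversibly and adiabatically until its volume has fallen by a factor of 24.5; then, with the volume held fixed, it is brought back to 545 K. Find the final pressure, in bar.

P₃ ≈ 22.2 bar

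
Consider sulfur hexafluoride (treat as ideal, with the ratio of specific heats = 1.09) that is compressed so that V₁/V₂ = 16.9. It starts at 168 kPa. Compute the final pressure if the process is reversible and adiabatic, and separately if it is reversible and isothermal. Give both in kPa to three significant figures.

Isothermal: P₂ = P₁(V₁/V₂) = 168×16.9 = 2839 kPa.
Adiabatic: P₂ = P₁(V₁/V₂)^γ = 168×16.9^(1.09) = 3662 kPa.

adiabatic: 3660 kPa; isothermal: 2840 kPa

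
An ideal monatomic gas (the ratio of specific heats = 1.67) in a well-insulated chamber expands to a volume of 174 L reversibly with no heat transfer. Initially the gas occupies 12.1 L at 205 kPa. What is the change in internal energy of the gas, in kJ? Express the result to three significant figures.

ΔU ≈ -3.08 kJ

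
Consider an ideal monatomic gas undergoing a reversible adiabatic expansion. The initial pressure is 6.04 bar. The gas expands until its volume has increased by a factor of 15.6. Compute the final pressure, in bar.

P₂ ≈ 0.0620 bar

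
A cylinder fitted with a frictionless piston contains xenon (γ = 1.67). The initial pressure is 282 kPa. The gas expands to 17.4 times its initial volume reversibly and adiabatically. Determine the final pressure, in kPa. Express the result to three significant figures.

P₂ ≈ 2.39 kPa

Since PV^γ is constant along a reversible adiabat, P₂ = P₁ (V₁/V₂)^γ.
P₂ = 282 × (1/17.4)^(1.67) = 2.391 kPa.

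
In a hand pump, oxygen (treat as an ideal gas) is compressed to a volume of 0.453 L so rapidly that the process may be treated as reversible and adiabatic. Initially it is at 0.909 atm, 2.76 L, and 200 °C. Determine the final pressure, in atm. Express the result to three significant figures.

Adiabatic: P₁V₁^γ = P₂V₂^γ ⇒ P₂ = P₁ (V₁/V₂)^γ.
γ = 7/5 for a diatomic ideal gas.
P₂ = 0.909 × (2.76/0.453)^(7/5) = 11.41 atm.

P₂ ≈ 11.4 atm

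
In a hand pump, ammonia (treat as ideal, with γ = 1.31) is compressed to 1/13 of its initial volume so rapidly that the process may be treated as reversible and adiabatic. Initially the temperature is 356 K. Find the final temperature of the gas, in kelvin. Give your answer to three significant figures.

T₂ ≈ 788 K

Adiabatic: T₁V₁^(γ−1) = T₂V₂^(γ−1) ⇒ T₂ = T₁ (V₁/V₂)^(γ−1).
T₂ = 356 × 13^(0.31) = 788.4 K.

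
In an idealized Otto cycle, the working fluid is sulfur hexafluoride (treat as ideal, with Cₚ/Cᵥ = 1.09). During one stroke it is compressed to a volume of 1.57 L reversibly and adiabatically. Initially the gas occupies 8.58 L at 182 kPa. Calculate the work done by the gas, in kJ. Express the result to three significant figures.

W ≈ -2.87 kJ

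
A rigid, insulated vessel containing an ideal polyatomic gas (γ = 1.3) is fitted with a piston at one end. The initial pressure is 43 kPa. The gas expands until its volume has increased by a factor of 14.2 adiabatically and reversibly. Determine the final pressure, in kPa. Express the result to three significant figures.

P₂ ≈ 1.37 kPa

Adiabatic: P₁V₁^γ = P₂V₂^γ ⇒ P₂ = P₁ (V₁/V₂)^γ.
P₂ = 43 × (1/14.2)^(1.3) = 1.366 kPa.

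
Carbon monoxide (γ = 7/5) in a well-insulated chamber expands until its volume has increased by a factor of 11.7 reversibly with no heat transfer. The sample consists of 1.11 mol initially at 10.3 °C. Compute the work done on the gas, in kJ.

For a reversible adiabat TV^(γ−1) is constant, so T₂ = T₁ (V₁/V₂)^(γ−1).
T₁ = 10.3 °C = 283.4 K.
T₂ = 283.4 × (1/11.7)^(2/5) = 106 K.
Q = 0, so ΔU = W_on_gas = nCᵥΔT with Cᵥ = R/(γ−1) = 20.79 J/(mol·K).
ΔU = 1.11 × 20.79 × (106 − 283.4) = -4095 J.

W ≈ -4.09 kJ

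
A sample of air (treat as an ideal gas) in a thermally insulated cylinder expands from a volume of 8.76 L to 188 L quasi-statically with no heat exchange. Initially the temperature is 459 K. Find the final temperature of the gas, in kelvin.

For a reversible adiabat TV^(γ−1) is constant, so T₂ = T₁ (V₁/V₂)^(γ−1).
For a diatomic ideal gas γ = 7/5, so γ−1 = 2/5.
T₂ = 459 × (8.76/188)^(2/5) = 134.6 K.

T₂ ≈ 135 K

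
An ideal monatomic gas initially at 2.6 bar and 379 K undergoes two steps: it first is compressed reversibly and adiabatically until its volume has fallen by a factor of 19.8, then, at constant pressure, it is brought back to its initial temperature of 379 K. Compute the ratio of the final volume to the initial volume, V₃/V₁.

V₃/V₁ ≈ 0.00690

For a monatomic ideal gas γ = 5/3.
Adiabatic step: V₂/V₁ = 0.05051; T₂ = T₁·19.8^(2/3) = 2774 K.
Isobaric step: V₃/V₂ = T₃/T₂ = 379/2774.
V₃/V₁ = (V₂/V₁)(V₃/V₂) = 0.05051 × (379/2774) = 0.006901.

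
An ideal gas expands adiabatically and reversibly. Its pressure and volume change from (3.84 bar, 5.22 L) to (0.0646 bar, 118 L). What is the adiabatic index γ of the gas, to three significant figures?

γ ≈ 1.31

PV^γ = const ⇒ γ = ln(P₂/P₁) / ln(V₁/V₂).
γ = ln(0.0646/3.84) / ln(5.22/118) = 1.31.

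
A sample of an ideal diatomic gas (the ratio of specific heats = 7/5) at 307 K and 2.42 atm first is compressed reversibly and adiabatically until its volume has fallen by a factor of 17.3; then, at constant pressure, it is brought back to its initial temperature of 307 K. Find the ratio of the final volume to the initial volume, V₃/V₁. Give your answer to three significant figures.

Adiabatic step: V₂/V₁ = 0.0578; T₂ = T₁·17.3^(2/5) = 960.2 K.
Isobaric step: V₃/V₂ = T₃/T₂ = 307/960.2.
V₃/V₁ = (V₂/V₁)(V₃/V₂) = 0.0578 × (307/960.2) = 0.01848.

V₃/V₁ ≈ 0.0185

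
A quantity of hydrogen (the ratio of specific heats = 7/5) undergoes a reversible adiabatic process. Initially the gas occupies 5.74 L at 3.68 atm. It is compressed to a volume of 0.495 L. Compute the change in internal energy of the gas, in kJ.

P₂ = P₁(V₁/V₂)^γ = 3.68×(5.74/0.495)^(7/5) = 113.7 atm.
For a reversible adiabat, W_by_gas = (P₁V₁ − P₂V₂)/(γ−1).
W_by = (372900×0.00574 − 1.152×10^7×0.000495) / (2/5) = -8910 J.
Q = 0 ⇒ ΔU = −W_by = 8910 J.

ΔU ≈ 8.91 kJ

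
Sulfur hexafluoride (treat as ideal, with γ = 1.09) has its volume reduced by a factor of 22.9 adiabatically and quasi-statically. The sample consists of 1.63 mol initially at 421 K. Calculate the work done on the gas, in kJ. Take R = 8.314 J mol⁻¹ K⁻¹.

For a reversible adiabat TV^(γ−1) is constant, so T₂ = T₁ (V₁/V₂)^(γ−1).
T₂ = 421 × 22.9^(0.09) = 558 K.
Q = 0, so ΔU = W_on_gas = nCᵥΔT with Cᵥ = R/(γ−1) = 92.38 J/(mol·K).
ΔU = 1.63 × 92.38 × (558 − 421) = 20640 J.

W ≈ 20.6 kJ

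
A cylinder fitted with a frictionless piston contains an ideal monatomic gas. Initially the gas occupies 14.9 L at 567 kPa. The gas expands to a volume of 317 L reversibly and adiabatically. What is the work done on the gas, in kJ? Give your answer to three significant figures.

W ≈ -11.0 kJ

γ = 5/3 for a monatomic ideal gas.
P₂ = P₁(V₁/V₂)^γ = 567×(14.9/317)^(5/3) = 3.471 kPa.
For a reversible adiabat, W_by_gas = (P₁V₁ − P₂V₂)/(γ−1).
W_by = (567000×0.0149 − 3471×0.317) / (2/3) = 11020 J.
W_on_gas = −W_by = -11020 J.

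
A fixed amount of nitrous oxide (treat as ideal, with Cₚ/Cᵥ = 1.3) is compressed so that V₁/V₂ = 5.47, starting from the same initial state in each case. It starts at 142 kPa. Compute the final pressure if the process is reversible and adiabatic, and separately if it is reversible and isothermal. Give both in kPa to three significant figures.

Isothermal: P₂ = P₁(V₁/V₂) = 142×5.47 = 776.7 kPa.
Adiabatic: P₂ = P₁(V₁/V₂)^γ = 142×5.47^(1.3) = 1293 kPa.

adiabatic: 1290 kPa; isothermal: 777 kPa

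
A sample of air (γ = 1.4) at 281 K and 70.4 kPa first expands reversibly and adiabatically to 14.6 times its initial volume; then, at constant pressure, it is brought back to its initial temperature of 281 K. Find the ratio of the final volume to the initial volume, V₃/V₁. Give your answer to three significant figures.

V₃/V₁ ≈ 42.7

Adiabatic step: V₂/V₁ = 14.6; T₂ = T₁·(1/14.6)^(0.4) = 96.15 K.
Isobaric step: V₃/V₂ = T₃/T₂ = 281/96.15.
V₃/V₁ = (V₂/V₁)(V₃/V₂) = 14.6 × (281/96.15) = 42.67.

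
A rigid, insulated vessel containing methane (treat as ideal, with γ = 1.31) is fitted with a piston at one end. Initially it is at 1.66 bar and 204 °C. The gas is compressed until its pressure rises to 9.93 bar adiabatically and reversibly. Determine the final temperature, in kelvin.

T₂ ≈ 729 K

Along an adiabat T P^((1−γ)/γ) is constant, so T₂ = T₁ (P₂/P₁)^((γ−1)/γ).
T₁ = 204 °C = 477.1 K.
T₂ = 477.1 × (9.93/1.66)^(0.237) = 728.6 K.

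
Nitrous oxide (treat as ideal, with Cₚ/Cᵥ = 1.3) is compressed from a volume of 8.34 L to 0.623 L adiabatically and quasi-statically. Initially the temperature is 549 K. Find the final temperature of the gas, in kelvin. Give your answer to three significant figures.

T₂ ≈ 1200 K

For a reversible adiabat TV^(γ−1) is constant, so T₂ = T₁ (V₁/V₂)^(γ−1).
T₂ = 549 × (8.34/0.623)^(0.3) = 1196 K.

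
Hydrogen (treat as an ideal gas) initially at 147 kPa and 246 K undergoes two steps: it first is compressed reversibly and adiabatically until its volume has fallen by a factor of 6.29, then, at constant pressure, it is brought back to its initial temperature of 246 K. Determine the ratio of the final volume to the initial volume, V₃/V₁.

For a diatomic ideal gas γ = 7/5.
Adiabatic step: V₂/V₁ = 0.159; T₂ = T₁·6.29^(2/5) = 513.3 K.
Isobaric step: V₃/V₂ = T₃/T₂ = 246/513.3.
V₃/V₁ = (V₂/V₁)(V₃/V₂) = 0.159 × (246/513.3) = 0.07619.

V₃/V₁ ≈ 0.0762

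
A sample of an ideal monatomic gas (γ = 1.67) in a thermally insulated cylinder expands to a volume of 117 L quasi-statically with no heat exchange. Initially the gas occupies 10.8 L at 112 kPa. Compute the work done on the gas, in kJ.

W ≈ -1.44 kJ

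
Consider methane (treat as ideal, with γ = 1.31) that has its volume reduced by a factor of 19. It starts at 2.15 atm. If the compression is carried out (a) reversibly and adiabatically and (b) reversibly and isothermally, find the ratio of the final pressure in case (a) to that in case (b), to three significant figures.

Isothermal: P_b = P₁(V₁/V₂) = 2.15×19.
Adiabatic: P_a = P₁(V₁/V₂)^γ = 2.15×19^(1.31).
P_a/P_b = (V₁/V₂)^(γ−1) = 19^(0.31) = 2.491.

P_adiabatic / P_isothermal ≈ 2.49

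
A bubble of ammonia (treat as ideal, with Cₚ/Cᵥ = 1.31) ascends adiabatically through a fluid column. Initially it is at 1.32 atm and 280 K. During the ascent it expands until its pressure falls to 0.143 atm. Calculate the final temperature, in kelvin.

Adiabatic: T₂/T₁ = (P₂/P₁)^((γ−1)/γ).
T₂ = 280 × (0.143/1.32)^(0.237) = 165.5 K.

T₂ ≈ 165 K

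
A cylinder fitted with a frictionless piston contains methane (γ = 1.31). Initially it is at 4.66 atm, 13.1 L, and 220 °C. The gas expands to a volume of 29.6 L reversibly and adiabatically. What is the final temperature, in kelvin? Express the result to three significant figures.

For a reversible adiabat TV^(γ−1) is constant, so T₂ = T₁ (V₁/V₂)^(γ−1).
T₁ = 220 °C = 493.1 K.
T₂ = 493.1 × (13.1/29.6)^(0.31) = 383 K.

T₂ ≈ 383 K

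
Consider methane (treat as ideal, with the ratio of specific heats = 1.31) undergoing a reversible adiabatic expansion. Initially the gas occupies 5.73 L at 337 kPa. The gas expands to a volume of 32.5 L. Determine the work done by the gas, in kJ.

P₂ = P₁(V₁/V₂)^γ = 337×(5.73/32.5)^(1.31) = 34.69 kPa.
For a reversible adiabat, W_by_gas = (P₁V₁ − P₂V₂)/(γ−1).
W_by = (337000×0.00573 − 34690×0.0325) / (0.31) = 2592 J.

W ≈ 2.59 kJ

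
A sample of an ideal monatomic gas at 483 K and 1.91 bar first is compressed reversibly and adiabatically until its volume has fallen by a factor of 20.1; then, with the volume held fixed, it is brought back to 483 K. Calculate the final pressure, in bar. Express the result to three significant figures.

For a monatomic ideal gas γ = 5/3.
Adiabatic step (PV^γ = const): P₂ = 1.91×20.1^(5/3) = 283.8 bar; T₂ = 483×20.1^(2/3) = 3571 K.
Isochoric: P₃ = P₂(T₃/T₂) = 283.8 × (483/3571) = 38.39 bar.

P₃ ≈ 38.4 bar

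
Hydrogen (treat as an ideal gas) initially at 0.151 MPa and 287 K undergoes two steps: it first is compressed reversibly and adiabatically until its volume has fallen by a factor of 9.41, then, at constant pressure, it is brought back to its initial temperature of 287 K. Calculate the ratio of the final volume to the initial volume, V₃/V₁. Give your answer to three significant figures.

For a diatomic ideal gas γ = 7/5.
Adiabatic step: V₂/V₁ = 0.1063; T₂ = T₁·9.41^(2/5) = 703.6 K.
Isobaric step: V₃/V₂ = T₃/T₂ = 287/703.6.
V₃/V₁ = (V₂/V₁)(V₃/V₂) = 0.1063 × (287/703.6) = 0.04335.

V₃/V₁ ≈ 0.0433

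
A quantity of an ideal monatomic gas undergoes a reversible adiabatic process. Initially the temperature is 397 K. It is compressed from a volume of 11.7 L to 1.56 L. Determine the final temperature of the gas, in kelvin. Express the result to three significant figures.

Adiabatic: T₁V₁^(γ−1) = T₂V₂^(γ−1) ⇒ T₂ = T₁ (V₁/V₂)^(γ−1).
For a monatomic ideal gas γ = 5/3, so γ−1 = 2/3.
T₂ = 397 × (11.7/1.56)^(2/3) = 1521 K.

T₂ ≈ 1520 K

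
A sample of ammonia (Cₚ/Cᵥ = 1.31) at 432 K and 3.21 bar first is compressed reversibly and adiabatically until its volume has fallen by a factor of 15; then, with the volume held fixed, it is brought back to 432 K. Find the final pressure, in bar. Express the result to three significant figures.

Adiabatic step (PV^γ = const): P₂ = 3.21×15^(1.31) = 111.5 bar; T₂ = 432×15^(0.31) = 1000 K.
Isochoric: P₃ = P₂(T₃/T₂) = 111.5 × (432/1000) = 48.15 bar.

P₃ ≈ 48.1 bar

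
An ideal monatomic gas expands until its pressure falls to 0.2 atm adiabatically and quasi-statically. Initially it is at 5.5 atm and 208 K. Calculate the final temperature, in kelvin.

T₂ ≈ 55.2 K

Adiabatic: T₂/T₁ = (P₂/P₁)^((γ−1)/γ).
For a monatomic ideal gas γ = 5/3, so (γ−1)/γ = 2/5.
T₂ = 208 × (0.2/5.5)^(2/5) = 55.25 K.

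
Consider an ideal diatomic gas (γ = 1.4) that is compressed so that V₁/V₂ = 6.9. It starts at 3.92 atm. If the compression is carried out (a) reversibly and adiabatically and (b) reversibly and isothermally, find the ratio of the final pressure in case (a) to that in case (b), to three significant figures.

Isothermal: P_b = P₁(V₁/V₂) = 3.92×6.9.
Adiabatic: P_a = P₁(V₁/V₂)^γ = 3.92×6.9^(1.4).
P_a/P_b = (V₁/V₂)^(γ−1) = 6.9^(0.4) = 2.165.

P_adiabatic / P_isothermal ≈ 2.17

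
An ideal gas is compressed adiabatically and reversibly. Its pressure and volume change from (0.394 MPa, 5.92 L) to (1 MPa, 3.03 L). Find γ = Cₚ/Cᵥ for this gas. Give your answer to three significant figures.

γ ≈ 1.39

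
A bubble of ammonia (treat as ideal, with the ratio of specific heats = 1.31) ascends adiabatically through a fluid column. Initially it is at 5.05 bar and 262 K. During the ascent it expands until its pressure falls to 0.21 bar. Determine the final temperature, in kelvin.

Along an adiabat T P^((1−γ)/γ) is constant, so T₂ = T₁ (P₂/P₁)^((γ−1)/γ).
T₂ = 262 × (0.21/5.05)^(0.237) = 123.4 K.

T₂ ≈ 123 K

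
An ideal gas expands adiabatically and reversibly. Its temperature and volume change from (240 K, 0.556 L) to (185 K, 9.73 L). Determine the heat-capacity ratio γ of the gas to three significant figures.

TV^(γ−1) = const ⇒ γ − 1 = ln(T₂/T₁) / ln(V₁/V₂).
γ = 1 + ln(185/240) / ln(0.556/9.73) = 1.091.

γ ≈ 1.09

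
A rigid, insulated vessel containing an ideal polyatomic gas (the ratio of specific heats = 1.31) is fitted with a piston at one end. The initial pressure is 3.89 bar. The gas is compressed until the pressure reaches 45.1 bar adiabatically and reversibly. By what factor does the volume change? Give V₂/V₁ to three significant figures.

V₂/V₁ ≈ 0.154

From PV^γ = const, V₂/V₁ = (P₁/P₂)^(1/γ).
V₂/V₁ = (3.89/45.1)^(0.763) = 0.154.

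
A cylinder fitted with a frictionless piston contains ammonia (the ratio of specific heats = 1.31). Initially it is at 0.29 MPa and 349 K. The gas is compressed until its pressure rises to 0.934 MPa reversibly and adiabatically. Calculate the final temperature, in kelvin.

Along an adiabat T P^((1−γ)/γ) is constant, so T₂ = T₁ (P₂/P₁)^((γ−1)/γ).
T₂ = 349 × (0.934/0.29)^(0.237) = 460.3 K.

T₂ ≈ 460 K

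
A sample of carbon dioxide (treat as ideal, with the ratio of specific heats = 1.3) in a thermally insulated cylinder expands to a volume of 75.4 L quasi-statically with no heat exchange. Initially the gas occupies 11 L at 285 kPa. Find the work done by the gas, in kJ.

W ≈ 4.58 kJ

P₂ = P₁(V₁/V₂)^γ = 285×(11/75.4)^(1.3) = 23.34 kPa.
For a reversible adiabat, W_by_gas = (P₁V₁ − P₂V₂)/(γ−1).
W_by = (285000×0.011 − 23340×0.0754) / (0.3) = 4584 J.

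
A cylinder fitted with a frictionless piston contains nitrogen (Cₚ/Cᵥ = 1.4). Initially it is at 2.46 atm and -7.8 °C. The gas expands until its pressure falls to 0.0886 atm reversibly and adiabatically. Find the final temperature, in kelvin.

Along an adiabat T P^((1−γ)/γ) is constant, so T₂ = T₁ (P₂/P₁)^((γ−1)/γ).
T₁ = -7.8 °C = 265.3 K.
T₂ = 265.3 × (0.0886/2.46)^(0.286) = 102.7 K.

T₂ ≈ 103 K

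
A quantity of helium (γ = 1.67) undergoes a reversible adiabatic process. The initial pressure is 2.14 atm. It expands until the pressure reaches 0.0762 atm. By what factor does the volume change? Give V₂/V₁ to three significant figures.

V₂/V₁ ≈ 7.37

From PV^γ = const, V₂/V₁ = (P₁/P₂)^(1/γ).
V₂/V₁ = (2.14/0.0762)^(0.599) = 7.368.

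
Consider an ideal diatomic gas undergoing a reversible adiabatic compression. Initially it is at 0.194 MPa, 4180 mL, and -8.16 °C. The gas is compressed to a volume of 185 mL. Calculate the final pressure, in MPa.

P₂ ≈ 15.3 MPa

Since PV^γ is constant along a reversible adiabat, P₂ = P₁ (V₁/V₂)^γ.
γ = 7/5 for a diatomic ideal gas.
P₂ = 0.194 × (4180/185)^(7/5) = 15.25 MPa.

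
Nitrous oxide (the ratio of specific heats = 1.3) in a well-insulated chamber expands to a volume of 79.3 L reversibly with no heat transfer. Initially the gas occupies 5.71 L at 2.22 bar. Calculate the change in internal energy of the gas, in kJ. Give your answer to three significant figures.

ΔU ≈ -2.31 kJ

P₂ = P₁(V₁/V₂)^γ = 2.22×(5.71/79.3)^(1.3) = 0.0726 bar.
For a reversible adiabat, W_by_gas = (P₁V₁ − P₂V₂)/(γ−1).
W_by = (222000×0.00571 − 7260×0.0793) / (0.3) = 2306 J.
Q = 0 ⇒ ΔU = −W_by = -2306 J.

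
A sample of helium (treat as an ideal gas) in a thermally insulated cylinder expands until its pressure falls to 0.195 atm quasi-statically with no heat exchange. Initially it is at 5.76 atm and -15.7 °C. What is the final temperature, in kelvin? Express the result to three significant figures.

T₂ ≈ 66.5 K

Along an adiabat T P^((1−γ)/γ) is constant, so T₂ = T₁ (P₂/P₁)^((γ−1)/γ).
For a monatomic ideal gas γ = 5/3, so (γ−1)/γ = 2/5.
T₁ = -15.7 °C = 257.4 K.
T₂ = 257.4 × (0.195/5.76)^(2/5) = 66.46 K.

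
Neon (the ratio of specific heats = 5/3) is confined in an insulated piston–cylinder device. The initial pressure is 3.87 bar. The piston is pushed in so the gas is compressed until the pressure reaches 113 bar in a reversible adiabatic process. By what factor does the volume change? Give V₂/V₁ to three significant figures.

V₂/V₁ ≈ 0.132

From PV^γ = const, V₂/V₁ = (P₁/P₂)^(1/γ).
V₂/V₁ = (3.87/113)^(3/5) = 0.1321.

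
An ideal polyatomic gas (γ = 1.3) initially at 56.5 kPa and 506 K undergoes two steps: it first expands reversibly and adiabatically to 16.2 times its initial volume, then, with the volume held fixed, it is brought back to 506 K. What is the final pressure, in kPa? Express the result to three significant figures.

Adiabatic step (PV^γ = const): P₂ = 56.5×(1/16.2)^(1.3) = 1.512 kPa; T₂ = 506×(1/16.2)^(0.3) = 219.4 K.
Isochoric: P₃ = P₂(T₃/T₂) = 1.512 × (506/219.4) = 3.488 kPa.

P₃ ≈ 3.49 kPa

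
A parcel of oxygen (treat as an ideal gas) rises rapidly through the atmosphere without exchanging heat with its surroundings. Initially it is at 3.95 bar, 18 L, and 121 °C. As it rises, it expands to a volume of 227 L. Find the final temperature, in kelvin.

T₂ ≈ 143 K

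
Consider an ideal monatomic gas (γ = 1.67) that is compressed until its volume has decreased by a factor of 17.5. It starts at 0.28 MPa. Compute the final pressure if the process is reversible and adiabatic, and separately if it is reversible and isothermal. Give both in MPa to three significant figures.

Isothermal: P₂ = P₁(V₁/V₂) = 0.28×17.5 = 4.9 MPa.
Adiabatic: P₂ = P₁(V₁/V₂)^γ = 0.28×17.5^(1.67) = 33.35 MPa.

adiabatic: 33.3 MPa; isothermal: 4.90 MPa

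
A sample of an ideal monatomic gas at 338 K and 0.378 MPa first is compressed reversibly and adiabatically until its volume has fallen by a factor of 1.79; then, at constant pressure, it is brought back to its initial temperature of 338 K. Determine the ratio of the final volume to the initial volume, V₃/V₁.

For a monatomic ideal gas γ = 5/3.
Adiabatic step: V₂/V₁ = 0.5587; T₂ = T₁·1.79^(2/3) = 498.3 K.
Isobaric step: V₃/V₂ = T₃/T₂ = 338/498.3.
V₃/V₁ = (V₂/V₁)(V₃/V₂) = 0.5587 × (338/498.3) = 0.3789.

V₃/V₁ ≈ 0.379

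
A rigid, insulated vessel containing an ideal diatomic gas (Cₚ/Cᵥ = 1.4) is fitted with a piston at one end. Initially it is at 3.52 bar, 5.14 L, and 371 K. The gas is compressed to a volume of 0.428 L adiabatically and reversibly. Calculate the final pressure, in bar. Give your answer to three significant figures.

P₂ ≈ 114 bar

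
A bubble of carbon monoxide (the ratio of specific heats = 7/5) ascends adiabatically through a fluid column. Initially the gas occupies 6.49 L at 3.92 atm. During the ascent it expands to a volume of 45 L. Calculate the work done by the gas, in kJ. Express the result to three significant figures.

P₂ = P₁(V₁/V₂)^γ = 3.92×(6.49/45)^(7/5) = 0.2606 atm.
For a reversible adiabat, W_by_gas = (P₁V₁ − P₂V₂)/(γ−1).
W_by = (397200×0.00649 − 26400×0.045) / (2/5) = 3474 J.

W ≈ 3.47 kJ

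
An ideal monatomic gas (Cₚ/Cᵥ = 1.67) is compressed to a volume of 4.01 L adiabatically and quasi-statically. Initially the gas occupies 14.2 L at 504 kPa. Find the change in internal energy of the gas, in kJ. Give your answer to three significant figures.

P₂ = P₁(V₁/V₂)^γ = 504×(14.2/4.01)^(1.67) = 4164 kPa.
For a reversible adiabat, W_by_gas = (P₁V₁ − P₂V₂)/(γ−1).
W_by = (504000×0.0142 − 4.164×10^6×0.00401) / (0.67) = -14240 J.
Q = 0 ⇒ ΔU = −W_by = 14240 J.

ΔU ≈ 14.2 kJ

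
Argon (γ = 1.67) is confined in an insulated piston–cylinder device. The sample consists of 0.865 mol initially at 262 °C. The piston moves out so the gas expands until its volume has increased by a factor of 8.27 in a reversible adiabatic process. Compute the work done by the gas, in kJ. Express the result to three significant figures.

For a reversible adiabat TV^(γ−1) is constant, so T₂ = T₁ (V₁/V₂)^(γ−1).
T₁ = 262 °C = 535.1 K.
T₂ = 535.1 × (1/8.27)^(0.67) = 129.9 K.
Q = 0, so ΔU = W_on_gas = nCᵥΔT with Cᵥ = R/(γ−1) = 12.41 J/(mol·K).
ΔU = 0.865 × 12.41 × (129.9 − 535.1) = -4349 J.
Work done by the gas = −ΔU = 4349 J.

W ≈ 4.35 kJ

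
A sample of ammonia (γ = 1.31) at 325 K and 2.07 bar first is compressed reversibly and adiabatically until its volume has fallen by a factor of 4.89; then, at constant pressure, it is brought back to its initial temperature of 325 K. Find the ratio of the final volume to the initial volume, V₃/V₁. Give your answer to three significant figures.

V₃/V₁ ≈ 0.125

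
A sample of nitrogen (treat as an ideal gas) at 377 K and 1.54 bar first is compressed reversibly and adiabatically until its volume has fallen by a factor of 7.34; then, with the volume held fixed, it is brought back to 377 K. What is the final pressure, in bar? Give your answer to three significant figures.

For a diatomic ideal gas γ = 7/5.
Adiabatic step (PV^γ = const): P₂ = 1.54×7.34^(7/5) = 25.09 bar; T₂ = 377×7.34^(2/5) = 836.8 K.
Isochoric: P₃ = P₂(T₃/T₂) = 25.09 × (377/836.8) = 11.3 bar.

P₃ ≈ 11.3 bar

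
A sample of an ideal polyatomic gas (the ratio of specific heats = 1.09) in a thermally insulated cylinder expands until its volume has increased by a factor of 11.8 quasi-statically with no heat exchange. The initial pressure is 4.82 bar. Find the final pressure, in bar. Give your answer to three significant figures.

P₂ ≈ 0.327 bar

Adiabatic: P₁V₁^γ = P₂V₂^γ ⇒ P₂ = P₁ (V₁/V₂)^γ.
P₂ = 4.82 × (1/11.8)^(1.09) = 0.3271 bar.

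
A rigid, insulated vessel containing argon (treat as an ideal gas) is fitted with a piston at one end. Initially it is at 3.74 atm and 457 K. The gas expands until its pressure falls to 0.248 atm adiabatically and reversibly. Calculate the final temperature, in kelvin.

Along an adiabat T P^((1−γ)/γ) is constant, so T₂ = T₁ (P₂/P₁)^((γ−1)/γ).
For a monatomic ideal gas γ = 5/3, so (γ−1)/γ = 2/5.
T₂ = 457 × (0.248/3.74)^(2/5) = 154.4 K.

T₂ ≈ 154 K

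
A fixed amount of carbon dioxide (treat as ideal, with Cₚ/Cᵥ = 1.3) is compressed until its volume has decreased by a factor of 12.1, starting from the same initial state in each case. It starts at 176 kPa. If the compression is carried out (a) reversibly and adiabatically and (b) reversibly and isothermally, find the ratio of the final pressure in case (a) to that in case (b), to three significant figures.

P_adiabatic / P_isothermal ≈ 2.11

Isothermal: P_b = P₁(V₁/V₂) = 176×12.1.
Adiabatic: P_a = P₁(V₁/V₂)^γ = 176×12.1^(1.3).
P_a/P_b = (V₁/V₂)^(γ−1) = 12.1^(0.3) = 2.113.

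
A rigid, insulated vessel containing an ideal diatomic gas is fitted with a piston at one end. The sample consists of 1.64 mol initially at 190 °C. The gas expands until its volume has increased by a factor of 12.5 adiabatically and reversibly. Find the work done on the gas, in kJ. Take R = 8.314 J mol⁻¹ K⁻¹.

Adiabatic: T₁V₁^(γ−1) = T₂V₂^(γ−1) ⇒ T₂ = T₁ (V₁/V₂)^(γ−1).
γ = 7/5 for a diatomic ideal gas, so γ−1 = 2/5.
T₁ = 190 °C = 463.1 K.
T₂ = 463.1 × (1/12.5)^(2/5) = 168.6 K.
Q = 0, so ΔU = W_on_gas = nCᵥΔT with Cᵥ = R/(γ−1) = 20.79 J/(mol·K).
ΔU = 1.64 × 20.79 × (168.6 − 463.1) = -10040 J.

W ≈ -10.0 kJ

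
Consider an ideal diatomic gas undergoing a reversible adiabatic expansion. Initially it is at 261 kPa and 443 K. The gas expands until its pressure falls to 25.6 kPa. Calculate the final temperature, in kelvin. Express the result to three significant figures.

T₂ ≈ 228 K

Along an adiabat T P^((1−γ)/γ) is constant, so T₂ = T₁ (P₂/P₁)^((γ−1)/γ).
For a diatomic ideal gas γ = 7/5, so (γ−1)/γ = 2/7.
T₂ = 443 × (25.6/261)^(2/7) = 228.2 K.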